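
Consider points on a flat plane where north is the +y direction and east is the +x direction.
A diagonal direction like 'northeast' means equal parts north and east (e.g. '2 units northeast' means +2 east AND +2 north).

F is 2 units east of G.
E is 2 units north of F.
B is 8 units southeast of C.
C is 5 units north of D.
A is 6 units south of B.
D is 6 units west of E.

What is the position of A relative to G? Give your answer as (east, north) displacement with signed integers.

Answer: A is at (east=4, north=-7) relative to G.

Derivation:
Place G at the origin (east=0, north=0).
  F is 2 units east of G: delta (east=+2, north=+0); F at (east=2, north=0).
  E is 2 units north of F: delta (east=+0, north=+2); E at (east=2, north=2).
  D is 6 units west of E: delta (east=-6, north=+0); D at (east=-4, north=2).
  C is 5 units north of D: delta (east=+0, north=+5); C at (east=-4, north=7).
  B is 8 units southeast of C: delta (east=+8, north=-8); B at (east=4, north=-1).
  A is 6 units south of B: delta (east=+0, north=-6); A at (east=4, north=-7).
Therefore A relative to G: (east=4, north=-7).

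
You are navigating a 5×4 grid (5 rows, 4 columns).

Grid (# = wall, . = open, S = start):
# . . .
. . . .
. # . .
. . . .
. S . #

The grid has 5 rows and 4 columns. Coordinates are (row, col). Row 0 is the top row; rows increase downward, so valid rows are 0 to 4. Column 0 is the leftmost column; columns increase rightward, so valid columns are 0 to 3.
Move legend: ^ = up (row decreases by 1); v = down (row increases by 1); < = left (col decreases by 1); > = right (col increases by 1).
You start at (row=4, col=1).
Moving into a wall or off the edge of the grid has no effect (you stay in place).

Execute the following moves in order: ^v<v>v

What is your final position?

Start: (row=4, col=1)
  ^ (up): (row=4, col=1) -> (row=3, col=1)
  v (down): (row=3, col=1) -> (row=4, col=1)
  < (left): (row=4, col=1) -> (row=4, col=0)
  v (down): blocked, stay at (row=4, col=0)
  > (right): (row=4, col=0) -> (row=4, col=1)
  v (down): blocked, stay at (row=4, col=1)
Final: (row=4, col=1)

Answer: Final position: (row=4, col=1)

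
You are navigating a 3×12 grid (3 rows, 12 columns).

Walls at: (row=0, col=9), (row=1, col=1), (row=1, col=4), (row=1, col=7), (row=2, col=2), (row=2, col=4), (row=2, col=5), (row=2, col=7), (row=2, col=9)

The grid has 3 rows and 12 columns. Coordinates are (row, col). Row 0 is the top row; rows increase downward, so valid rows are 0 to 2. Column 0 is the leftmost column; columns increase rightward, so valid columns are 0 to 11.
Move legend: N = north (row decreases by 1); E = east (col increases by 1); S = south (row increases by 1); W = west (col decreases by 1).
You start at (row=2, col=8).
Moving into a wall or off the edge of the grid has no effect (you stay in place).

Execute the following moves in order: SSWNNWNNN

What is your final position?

Start: (row=2, col=8)
  S (south): blocked, stay at (row=2, col=8)
  S (south): blocked, stay at (row=2, col=8)
  W (west): blocked, stay at (row=2, col=8)
  N (north): (row=2, col=8) -> (row=1, col=8)
  N (north): (row=1, col=8) -> (row=0, col=8)
  W (west): (row=0, col=8) -> (row=0, col=7)
  [×3]N (north): blocked, stay at (row=0, col=7)
Final: (row=0, col=7)

Answer: Final position: (row=0, col=7)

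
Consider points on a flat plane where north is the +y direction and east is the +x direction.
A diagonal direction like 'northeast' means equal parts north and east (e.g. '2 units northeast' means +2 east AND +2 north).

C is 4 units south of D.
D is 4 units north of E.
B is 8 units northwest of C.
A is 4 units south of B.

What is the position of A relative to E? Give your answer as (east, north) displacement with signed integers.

Place E at the origin (east=0, north=0).
  D is 4 units north of E: delta (east=+0, north=+4); D at (east=0, north=4).
  C is 4 units south of D: delta (east=+0, north=-4); C at (east=0, north=0).
  B is 8 units northwest of C: delta (east=-8, north=+8); B at (east=-8, north=8).
  A is 4 units south of B: delta (east=+0, north=-4); A at (east=-8, north=4).
Therefore A relative to E: (east=-8, north=4).

Answer: A is at (east=-8, north=4) relative to E.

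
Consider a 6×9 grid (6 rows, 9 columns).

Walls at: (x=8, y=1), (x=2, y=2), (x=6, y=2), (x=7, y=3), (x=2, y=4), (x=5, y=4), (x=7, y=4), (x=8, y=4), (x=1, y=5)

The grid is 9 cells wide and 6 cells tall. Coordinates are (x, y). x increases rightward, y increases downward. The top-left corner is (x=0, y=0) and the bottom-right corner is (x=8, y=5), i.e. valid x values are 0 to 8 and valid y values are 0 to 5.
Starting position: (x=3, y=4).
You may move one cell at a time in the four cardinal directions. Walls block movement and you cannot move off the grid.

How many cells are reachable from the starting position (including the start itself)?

Answer: Reachable cells: 45

Derivation:
BFS flood-fill from (x=3, y=4):
  Distance 0: (x=3, y=4)
  Distance 1: (x=3, y=3), (x=4, y=4), (x=3, y=5)
  Distance 2: (x=3, y=2), (x=2, y=3), (x=4, y=3), (x=2, y=5), (x=4, y=5)
  Distance 3: (x=3, y=1), (x=4, y=2), (x=1, y=3), (x=5, y=3), (x=5, y=5)
  Distance 4: (x=3, y=0), (x=2, y=1), (x=4, y=1), (x=1, y=2), (x=5, y=2), (x=0, y=3), (x=6, y=3), (x=1, y=4), (x=6, y=5)
  Distance 5: (x=2, y=0), (x=4, y=0), (x=1, y=1), (x=5, y=1), (x=0, y=2), (x=0, y=4), (x=6, y=4), (x=7, y=5)
  Distance 6: (x=1, y=0), (x=5, y=0), (x=0, y=1), (x=6, y=1), (x=0, y=5), (x=8, y=5)
  Distance 7: (x=0, y=0), (x=6, y=0), (x=7, y=1)
  Distance 8: (x=7, y=0), (x=7, y=2)
  Distance 9: (x=8, y=0), (x=8, y=2)
  Distance 10: (x=8, y=3)
Total reachable: 45 (grid has 45 open cells total)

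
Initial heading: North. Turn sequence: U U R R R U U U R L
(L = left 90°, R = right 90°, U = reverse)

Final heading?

Answer: Final heading: East

Derivation:
Start: North
  U (U-turn (180°)) -> South
  U (U-turn (180°)) -> North
  R (right (90° clockwise)) -> East
  R (right (90° clockwise)) -> South
  R (right (90° clockwise)) -> West
  U (U-turn (180°)) -> East
  U (U-turn (180°)) -> West
  U (U-turn (180°)) -> East
  R (right (90° clockwise)) -> South
  L (left (90° counter-clockwise)) -> East
Final: East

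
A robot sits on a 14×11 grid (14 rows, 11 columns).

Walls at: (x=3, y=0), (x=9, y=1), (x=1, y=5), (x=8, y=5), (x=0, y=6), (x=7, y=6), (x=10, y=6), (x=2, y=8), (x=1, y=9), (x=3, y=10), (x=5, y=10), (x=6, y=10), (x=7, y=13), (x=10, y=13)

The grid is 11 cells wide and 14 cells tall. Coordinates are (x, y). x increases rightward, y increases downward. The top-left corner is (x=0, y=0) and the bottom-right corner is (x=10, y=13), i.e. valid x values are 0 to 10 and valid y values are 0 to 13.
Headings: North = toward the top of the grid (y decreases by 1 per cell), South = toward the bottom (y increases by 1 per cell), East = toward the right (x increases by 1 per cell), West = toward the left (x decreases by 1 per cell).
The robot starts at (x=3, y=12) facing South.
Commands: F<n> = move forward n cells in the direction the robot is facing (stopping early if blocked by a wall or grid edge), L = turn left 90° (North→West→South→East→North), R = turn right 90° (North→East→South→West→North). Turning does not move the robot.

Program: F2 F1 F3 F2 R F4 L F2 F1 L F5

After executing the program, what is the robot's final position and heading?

Answer: Final position: (x=5, y=13), facing East

Derivation:
Start: (x=3, y=12), facing South
  F2: move forward 1/2 (blocked), now at (x=3, y=13)
  F1: move forward 0/1 (blocked), now at (x=3, y=13)
  F3: move forward 0/3 (blocked), now at (x=3, y=13)
  F2: move forward 0/2 (blocked), now at (x=3, y=13)
  R: turn right, now facing West
  F4: move forward 3/4 (blocked), now at (x=0, y=13)
  L: turn left, now facing South
  F2: move forward 0/2 (blocked), now at (x=0, y=13)
  F1: move forward 0/1 (blocked), now at (x=0, y=13)
  L: turn left, now facing East
  F5: move forward 5, now at (x=5, y=13)
Final: (x=5, y=13), facing East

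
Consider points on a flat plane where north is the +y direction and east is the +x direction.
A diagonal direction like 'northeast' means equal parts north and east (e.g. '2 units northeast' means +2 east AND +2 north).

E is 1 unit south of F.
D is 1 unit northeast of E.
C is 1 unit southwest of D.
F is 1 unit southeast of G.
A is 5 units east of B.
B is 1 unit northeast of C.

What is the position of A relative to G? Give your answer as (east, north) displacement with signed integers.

Answer: A is at (east=7, north=-1) relative to G.

Derivation:
Place G at the origin (east=0, north=0).
  F is 1 unit southeast of G: delta (east=+1, north=-1); F at (east=1, north=-1).
  E is 1 unit south of F: delta (east=+0, north=-1); E at (east=1, north=-2).
  D is 1 unit northeast of E: delta (east=+1, north=+1); D at (east=2, north=-1).
  C is 1 unit southwest of D: delta (east=-1, north=-1); C at (east=1, north=-2).
  B is 1 unit northeast of C: delta (east=+1, north=+1); B at (east=2, north=-1).
  A is 5 units east of B: delta (east=+5, north=+0); A at (east=7, north=-1).
Therefore A relative to G: (east=7, north=-1).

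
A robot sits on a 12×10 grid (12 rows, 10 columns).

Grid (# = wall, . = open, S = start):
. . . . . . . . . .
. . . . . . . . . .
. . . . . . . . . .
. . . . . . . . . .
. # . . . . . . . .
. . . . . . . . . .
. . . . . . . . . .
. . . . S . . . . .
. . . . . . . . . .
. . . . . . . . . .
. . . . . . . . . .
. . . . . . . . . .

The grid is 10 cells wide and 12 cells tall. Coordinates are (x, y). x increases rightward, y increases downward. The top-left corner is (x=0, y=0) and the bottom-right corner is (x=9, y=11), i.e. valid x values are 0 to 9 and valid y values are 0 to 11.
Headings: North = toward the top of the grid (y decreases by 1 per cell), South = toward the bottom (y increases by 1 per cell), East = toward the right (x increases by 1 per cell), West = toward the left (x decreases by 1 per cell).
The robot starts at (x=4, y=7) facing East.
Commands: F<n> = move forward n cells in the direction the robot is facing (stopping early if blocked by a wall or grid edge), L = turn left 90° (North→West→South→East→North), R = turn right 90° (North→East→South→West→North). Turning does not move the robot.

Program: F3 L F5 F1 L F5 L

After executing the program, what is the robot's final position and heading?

Answer: Final position: (x=2, y=1), facing South

Derivation:
Start: (x=4, y=7), facing East
  F3: move forward 3, now at (x=7, y=7)
  L: turn left, now facing North
  F5: move forward 5, now at (x=7, y=2)
  F1: move forward 1, now at (x=7, y=1)
  L: turn left, now facing West
  F5: move forward 5, now at (x=2, y=1)
  L: turn left, now facing South
Final: (x=2, y=1), facing South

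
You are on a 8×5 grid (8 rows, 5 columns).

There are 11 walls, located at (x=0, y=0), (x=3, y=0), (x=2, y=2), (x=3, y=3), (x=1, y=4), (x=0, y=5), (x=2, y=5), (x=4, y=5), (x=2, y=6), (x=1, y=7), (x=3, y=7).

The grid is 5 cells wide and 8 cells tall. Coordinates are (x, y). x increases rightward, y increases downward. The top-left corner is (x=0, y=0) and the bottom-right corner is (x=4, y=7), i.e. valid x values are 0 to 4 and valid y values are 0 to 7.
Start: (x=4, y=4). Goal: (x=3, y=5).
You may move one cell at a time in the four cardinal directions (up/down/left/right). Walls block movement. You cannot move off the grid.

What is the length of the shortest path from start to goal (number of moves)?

BFS from (x=4, y=4) until reaching (x=3, y=5):
  Distance 0: (x=4, y=4)
  Distance 1: (x=4, y=3), (x=3, y=4)
  Distance 2: (x=4, y=2), (x=2, y=4), (x=3, y=5)  <- goal reached here
One shortest path (2 moves): (x=4, y=4) -> (x=3, y=4) -> (x=3, y=5)

Answer: Shortest path length: 2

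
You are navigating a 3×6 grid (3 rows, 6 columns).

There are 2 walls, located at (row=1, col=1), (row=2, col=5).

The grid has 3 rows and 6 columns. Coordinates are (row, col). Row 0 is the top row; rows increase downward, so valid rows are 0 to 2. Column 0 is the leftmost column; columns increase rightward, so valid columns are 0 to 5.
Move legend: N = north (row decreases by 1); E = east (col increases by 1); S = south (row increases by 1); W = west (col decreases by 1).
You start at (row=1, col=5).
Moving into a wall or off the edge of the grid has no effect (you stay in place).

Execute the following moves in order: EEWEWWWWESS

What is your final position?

Start: (row=1, col=5)
  E (east): blocked, stay at (row=1, col=5)
  E (east): blocked, stay at (row=1, col=5)
  W (west): (row=1, col=5) -> (row=1, col=4)
  E (east): (row=1, col=4) -> (row=1, col=5)
  W (west): (row=1, col=5) -> (row=1, col=4)
  W (west): (row=1, col=4) -> (row=1, col=3)
  W (west): (row=1, col=3) -> (row=1, col=2)
  W (west): blocked, stay at (row=1, col=2)
  E (east): (row=1, col=2) -> (row=1, col=3)
  S (south): (row=1, col=3) -> (row=2, col=3)
  S (south): blocked, stay at (row=2, col=3)
Final: (row=2, col=3)

Answer: Final position: (row=2, col=3)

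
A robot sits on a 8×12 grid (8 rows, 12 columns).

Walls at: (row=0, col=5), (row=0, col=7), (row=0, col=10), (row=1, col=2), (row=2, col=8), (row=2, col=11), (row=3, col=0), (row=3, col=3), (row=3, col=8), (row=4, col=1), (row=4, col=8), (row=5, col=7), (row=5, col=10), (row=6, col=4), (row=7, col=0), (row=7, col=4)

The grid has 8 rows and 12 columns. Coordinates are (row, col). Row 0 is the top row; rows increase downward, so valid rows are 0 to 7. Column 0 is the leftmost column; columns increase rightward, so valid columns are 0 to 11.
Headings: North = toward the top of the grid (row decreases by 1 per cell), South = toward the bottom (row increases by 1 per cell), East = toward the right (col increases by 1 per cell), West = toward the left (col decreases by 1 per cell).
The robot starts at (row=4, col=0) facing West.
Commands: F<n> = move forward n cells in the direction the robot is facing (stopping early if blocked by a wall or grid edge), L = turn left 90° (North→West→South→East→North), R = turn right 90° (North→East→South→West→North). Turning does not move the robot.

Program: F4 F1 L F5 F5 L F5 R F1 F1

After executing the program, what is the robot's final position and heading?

Answer: Final position: (row=7, col=3), facing South

Derivation:
Start: (row=4, col=0), facing West
  F4: move forward 0/4 (blocked), now at (row=4, col=0)
  F1: move forward 0/1 (blocked), now at (row=4, col=0)
  L: turn left, now facing South
  F5: move forward 2/5 (blocked), now at (row=6, col=0)
  F5: move forward 0/5 (blocked), now at (row=6, col=0)
  L: turn left, now facing East
  F5: move forward 3/5 (blocked), now at (row=6, col=3)
  R: turn right, now facing South
  F1: move forward 1, now at (row=7, col=3)
  F1: move forward 0/1 (blocked), now at (row=7, col=3)
Final: (row=7, col=3), facing South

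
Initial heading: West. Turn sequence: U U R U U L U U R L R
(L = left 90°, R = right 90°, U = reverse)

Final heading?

Answer: Final heading: North

Derivation:
Start: West
  U (U-turn (180°)) -> East
  U (U-turn (180°)) -> West
  R (right (90° clockwise)) -> North
  U (U-turn (180°)) -> South
  U (U-turn (180°)) -> North
  L (left (90° counter-clockwise)) -> West
  U (U-turn (180°)) -> East
  U (U-turn (180°)) -> West
  R (right (90° clockwise)) -> North
  L (left (90° counter-clockwise)) -> West
  R (right (90° clockwise)) -> North
Final: North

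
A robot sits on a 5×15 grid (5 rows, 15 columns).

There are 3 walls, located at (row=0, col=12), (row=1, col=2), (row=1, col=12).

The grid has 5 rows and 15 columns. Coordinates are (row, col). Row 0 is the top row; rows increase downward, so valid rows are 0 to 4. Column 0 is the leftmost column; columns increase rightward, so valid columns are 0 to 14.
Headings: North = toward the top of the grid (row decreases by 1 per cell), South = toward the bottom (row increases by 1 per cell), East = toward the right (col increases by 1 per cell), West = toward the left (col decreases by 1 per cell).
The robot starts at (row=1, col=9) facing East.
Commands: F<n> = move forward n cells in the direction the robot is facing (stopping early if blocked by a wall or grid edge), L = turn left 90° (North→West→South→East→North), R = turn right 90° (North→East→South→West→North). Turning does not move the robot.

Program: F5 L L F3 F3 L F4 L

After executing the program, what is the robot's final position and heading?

Start: (row=1, col=9), facing East
  F5: move forward 2/5 (blocked), now at (row=1, col=11)
  L: turn left, now facing North
  L: turn left, now facing West
  F3: move forward 3, now at (row=1, col=8)
  F3: move forward 3, now at (row=1, col=5)
  L: turn left, now facing South
  F4: move forward 3/4 (blocked), now at (row=4, col=5)
  L: turn left, now facing East
Final: (row=4, col=5), facing East

Answer: Final position: (row=4, col=5), facing East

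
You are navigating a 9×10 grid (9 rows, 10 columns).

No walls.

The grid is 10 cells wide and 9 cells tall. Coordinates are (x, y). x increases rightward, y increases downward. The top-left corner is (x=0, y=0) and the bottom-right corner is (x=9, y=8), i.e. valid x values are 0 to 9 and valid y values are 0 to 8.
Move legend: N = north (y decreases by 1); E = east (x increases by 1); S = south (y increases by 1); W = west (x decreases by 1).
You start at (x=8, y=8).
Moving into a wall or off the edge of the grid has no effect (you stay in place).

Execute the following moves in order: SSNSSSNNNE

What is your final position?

Start: (x=8, y=8)
  S (south): blocked, stay at (x=8, y=8)
  S (south): blocked, stay at (x=8, y=8)
  N (north): (x=8, y=8) -> (x=8, y=7)
  S (south): (x=8, y=7) -> (x=8, y=8)
  S (south): blocked, stay at (x=8, y=8)
  S (south): blocked, stay at (x=8, y=8)
  N (north): (x=8, y=8) -> (x=8, y=7)
  N (north): (x=8, y=7) -> (x=8, y=6)
  N (north): (x=8, y=6) -> (x=8, y=5)
  E (east): (x=8, y=5) -> (x=9, y=5)
Final: (x=9, y=5)

Answer: Final position: (x=9, y=5)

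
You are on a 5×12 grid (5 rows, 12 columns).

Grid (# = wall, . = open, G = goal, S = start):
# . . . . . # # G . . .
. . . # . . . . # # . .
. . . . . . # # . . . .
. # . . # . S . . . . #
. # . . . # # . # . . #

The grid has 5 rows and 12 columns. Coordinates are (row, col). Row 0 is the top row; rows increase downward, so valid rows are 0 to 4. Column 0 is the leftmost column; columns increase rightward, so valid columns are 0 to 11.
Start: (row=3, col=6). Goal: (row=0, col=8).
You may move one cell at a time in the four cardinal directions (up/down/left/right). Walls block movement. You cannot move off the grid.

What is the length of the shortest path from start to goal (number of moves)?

Answer: Shortest path length: 9

Derivation:
BFS from (row=3, col=6) until reaching (row=0, col=8):
  Distance 0: (row=3, col=6)
  Distance 1: (row=3, col=5), (row=3, col=7)
  Distance 2: (row=2, col=5), (row=3, col=8), (row=4, col=7)
  Distance 3: (row=1, col=5), (row=2, col=4), (row=2, col=8), (row=3, col=9)
  Distance 4: (row=0, col=5), (row=1, col=4), (row=1, col=6), (row=2, col=3), (row=2, col=9), (row=3, col=10), (row=4, col=9)
  Distance 5: (row=0, col=4), (row=1, col=7), (row=2, col=2), (row=2, col=10), (row=3, col=3), (row=4, col=10)
  Distance 6: (row=0, col=3), (row=1, col=2), (row=1, col=10), (row=2, col=1), (row=2, col=11), (row=3, col=2), (row=4, col=3)
  Distance 7: (row=0, col=2), (row=0, col=10), (row=1, col=1), (row=1, col=11), (row=2, col=0), (row=4, col=2), (row=4, col=4)
  Distance 8: (row=0, col=1), (row=0, col=9), (row=0, col=11), (row=1, col=0), (row=3, col=0)
  Distance 9: (row=0, col=8), (row=4, col=0)  <- goal reached here
One shortest path (9 moves): (row=3, col=6) -> (row=3, col=7) -> (row=3, col=8) -> (row=3, col=9) -> (row=3, col=10) -> (row=2, col=10) -> (row=1, col=10) -> (row=0, col=10) -> (row=0, col=9) -> (row=0, col=8)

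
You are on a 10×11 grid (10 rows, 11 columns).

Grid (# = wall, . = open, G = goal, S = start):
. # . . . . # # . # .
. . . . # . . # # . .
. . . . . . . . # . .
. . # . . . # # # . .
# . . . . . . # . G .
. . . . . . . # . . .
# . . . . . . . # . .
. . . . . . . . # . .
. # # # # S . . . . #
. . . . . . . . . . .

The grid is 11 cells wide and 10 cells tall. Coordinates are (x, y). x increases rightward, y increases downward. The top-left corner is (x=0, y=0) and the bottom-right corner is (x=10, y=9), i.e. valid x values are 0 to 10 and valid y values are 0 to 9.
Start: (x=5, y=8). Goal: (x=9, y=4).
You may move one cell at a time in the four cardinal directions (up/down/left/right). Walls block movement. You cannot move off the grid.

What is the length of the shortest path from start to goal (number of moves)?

Answer: Shortest path length: 8

Derivation:
BFS from (x=5, y=8) until reaching (x=9, y=4):
  Distance 0: (x=5, y=8)
  Distance 1: (x=5, y=7), (x=6, y=8), (x=5, y=9)
  Distance 2: (x=5, y=6), (x=4, y=7), (x=6, y=7), (x=7, y=8), (x=4, y=9), (x=6, y=9)
  Distance 3: (x=5, y=5), (x=4, y=6), (x=6, y=6), (x=3, y=7), (x=7, y=7), (x=8, y=8), (x=3, y=9), (x=7, y=9)
  Distance 4: (x=5, y=4), (x=4, y=5), (x=6, y=5), (x=3, y=6), (x=7, y=6), (x=2, y=7), (x=9, y=8), (x=2, y=9), (x=8, y=9)
  Distance 5: (x=5, y=3), (x=4, y=4), (x=6, y=4), (x=3, y=5), (x=2, y=6), (x=1, y=7), (x=9, y=7), (x=1, y=9), (x=9, y=9)
  Distance 6: (x=5, y=2), (x=4, y=3), (x=3, y=4), (x=2, y=5), (x=1, y=6), (x=9, y=6), (x=0, y=7), (x=10, y=7), (x=0, y=9), (x=10, y=9)
  Distance 7: (x=5, y=1), (x=4, y=2), (x=6, y=2), (x=3, y=3), (x=2, y=4), (x=1, y=5), (x=9, y=5), (x=10, y=6), (x=0, y=8)
  Distance 8: (x=5, y=0), (x=6, y=1), (x=3, y=2), (x=7, y=2), (x=1, y=4), (x=9, y=4), (x=0, y=5), (x=8, y=5), (x=10, y=5)  <- goal reached here
One shortest path (8 moves): (x=5, y=8) -> (x=6, y=8) -> (x=7, y=8) -> (x=8, y=8) -> (x=9, y=8) -> (x=9, y=7) -> (x=9, y=6) -> (x=9, y=5) -> (x=9, y=4)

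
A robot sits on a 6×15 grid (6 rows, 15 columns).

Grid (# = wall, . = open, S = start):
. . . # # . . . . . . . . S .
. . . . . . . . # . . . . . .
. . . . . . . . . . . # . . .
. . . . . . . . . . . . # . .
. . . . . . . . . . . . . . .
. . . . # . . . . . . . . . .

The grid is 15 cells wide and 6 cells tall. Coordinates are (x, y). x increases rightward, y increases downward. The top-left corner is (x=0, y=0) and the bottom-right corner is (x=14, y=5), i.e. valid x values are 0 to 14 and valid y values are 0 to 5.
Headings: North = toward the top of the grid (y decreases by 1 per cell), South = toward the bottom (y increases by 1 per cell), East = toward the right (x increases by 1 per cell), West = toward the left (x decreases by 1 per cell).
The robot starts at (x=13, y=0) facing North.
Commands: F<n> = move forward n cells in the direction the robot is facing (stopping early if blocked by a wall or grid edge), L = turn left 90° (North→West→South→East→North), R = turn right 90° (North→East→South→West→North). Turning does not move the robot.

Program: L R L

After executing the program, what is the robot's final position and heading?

Start: (x=13, y=0), facing North
  L: turn left, now facing West
  R: turn right, now facing North
  L: turn left, now facing West
Final: (x=13, y=0), facing West

Answer: Final position: (x=13, y=0), facing West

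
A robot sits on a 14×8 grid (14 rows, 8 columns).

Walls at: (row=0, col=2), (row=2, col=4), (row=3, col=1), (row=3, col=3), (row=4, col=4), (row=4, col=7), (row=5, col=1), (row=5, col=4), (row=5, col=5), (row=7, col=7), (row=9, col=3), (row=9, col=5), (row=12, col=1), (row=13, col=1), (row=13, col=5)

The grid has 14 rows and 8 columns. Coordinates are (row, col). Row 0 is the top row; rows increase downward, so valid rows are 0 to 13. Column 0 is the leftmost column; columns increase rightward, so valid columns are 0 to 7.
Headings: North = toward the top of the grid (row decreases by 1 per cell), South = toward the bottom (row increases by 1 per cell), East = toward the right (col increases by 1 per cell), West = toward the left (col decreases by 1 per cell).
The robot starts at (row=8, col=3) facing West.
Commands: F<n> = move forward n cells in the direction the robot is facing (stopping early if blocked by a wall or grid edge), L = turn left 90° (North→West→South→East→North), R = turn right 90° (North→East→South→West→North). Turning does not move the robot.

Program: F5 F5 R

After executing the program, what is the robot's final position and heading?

Start: (row=8, col=3), facing West
  F5: move forward 3/5 (blocked), now at (row=8, col=0)
  F5: move forward 0/5 (blocked), now at (row=8, col=0)
  R: turn right, now facing North
Final: (row=8, col=0), facing North

Answer: Final position: (row=8, col=0), facing North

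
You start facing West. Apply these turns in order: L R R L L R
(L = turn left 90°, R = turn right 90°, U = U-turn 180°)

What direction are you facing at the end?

Answer: Final heading: West

Derivation:
Start: West
  L (left (90° counter-clockwise)) -> South
  R (right (90° clockwise)) -> West
  R (right (90° clockwise)) -> North
  L (left (90° counter-clockwise)) -> West
  L (left (90° counter-clockwise)) -> South
  R (right (90° clockwise)) -> West
Final: West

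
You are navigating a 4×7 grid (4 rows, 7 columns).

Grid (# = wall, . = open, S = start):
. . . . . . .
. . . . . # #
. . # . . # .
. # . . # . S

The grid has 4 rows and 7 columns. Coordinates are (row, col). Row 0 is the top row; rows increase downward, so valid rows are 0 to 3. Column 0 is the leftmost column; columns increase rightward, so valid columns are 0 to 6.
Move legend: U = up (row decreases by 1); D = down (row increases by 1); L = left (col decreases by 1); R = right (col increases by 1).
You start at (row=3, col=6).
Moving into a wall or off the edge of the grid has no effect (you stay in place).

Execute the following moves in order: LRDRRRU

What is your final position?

Start: (row=3, col=6)
  L (left): (row=3, col=6) -> (row=3, col=5)
  R (right): (row=3, col=5) -> (row=3, col=6)
  D (down): blocked, stay at (row=3, col=6)
  [×3]R (right): blocked, stay at (row=3, col=6)
  U (up): (row=3, col=6) -> (row=2, col=6)
Final: (row=2, col=6)

Answer: Final position: (row=2, col=6)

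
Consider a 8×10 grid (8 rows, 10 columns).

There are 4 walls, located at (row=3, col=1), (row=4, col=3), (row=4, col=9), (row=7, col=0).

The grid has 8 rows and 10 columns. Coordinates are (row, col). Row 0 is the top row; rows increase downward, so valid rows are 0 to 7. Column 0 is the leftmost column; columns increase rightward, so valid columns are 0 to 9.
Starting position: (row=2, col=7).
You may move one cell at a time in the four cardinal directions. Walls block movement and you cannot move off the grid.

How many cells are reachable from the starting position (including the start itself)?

Answer: Reachable cells: 76

Derivation:
BFS flood-fill from (row=2, col=7):
  Distance 0: (row=2, col=7)
  Distance 1: (row=1, col=7), (row=2, col=6), (row=2, col=8), (row=3, col=7)
  Distance 2: (row=0, col=7), (row=1, col=6), (row=1, col=8), (row=2, col=5), (row=2, col=9), (row=3, col=6), (row=3, col=8), (row=4, col=7)
  Distance 3: (row=0, col=6), (row=0, col=8), (row=1, col=5), (row=1, col=9), (row=2, col=4), (row=3, col=5), (row=3, col=9), (row=4, col=6), (row=4, col=8), (row=5, col=7)
  Distance 4: (row=0, col=5), (row=0, col=9), (row=1, col=4), (row=2, col=3), (row=3, col=4), (row=4, col=5), (row=5, col=6), (row=5, col=8), (row=6, col=7)
  Distance 5: (row=0, col=4), (row=1, col=3), (row=2, col=2), (row=3, col=3), (row=4, col=4), (row=5, col=5), (row=5, col=9), (row=6, col=6), (row=6, col=8), (row=7, col=7)
  Distance 6: (row=0, col=3), (row=1, col=2), (row=2, col=1), (row=3, col=2), (row=5, col=4), (row=6, col=5), (row=6, col=9), (row=7, col=6), (row=7, col=8)
  Distance 7: (row=0, col=2), (row=1, col=1), (row=2, col=0), (row=4, col=2), (row=5, col=3), (row=6, col=4), (row=7, col=5), (row=7, col=9)
  Distance 8: (row=0, col=1), (row=1, col=0), (row=3, col=0), (row=4, col=1), (row=5, col=2), (row=6, col=3), (row=7, col=4)
  Distance 9: (row=0, col=0), (row=4, col=0), (row=5, col=1), (row=6, col=2), (row=7, col=3)
  Distance 10: (row=5, col=0), (row=6, col=1), (row=7, col=2)
  Distance 11: (row=6, col=0), (row=7, col=1)
Total reachable: 76 (grid has 76 open cells total)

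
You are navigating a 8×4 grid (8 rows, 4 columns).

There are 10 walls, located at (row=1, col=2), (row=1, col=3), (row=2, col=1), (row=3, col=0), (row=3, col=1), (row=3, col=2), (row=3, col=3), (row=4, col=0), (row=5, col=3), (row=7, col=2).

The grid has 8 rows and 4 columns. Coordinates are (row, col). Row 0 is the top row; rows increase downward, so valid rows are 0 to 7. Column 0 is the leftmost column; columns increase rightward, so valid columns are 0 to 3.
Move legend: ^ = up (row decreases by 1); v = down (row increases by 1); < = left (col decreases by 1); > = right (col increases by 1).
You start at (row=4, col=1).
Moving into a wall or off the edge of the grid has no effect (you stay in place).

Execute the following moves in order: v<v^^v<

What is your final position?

Answer: Final position: (row=6, col=0)

Derivation:
Start: (row=4, col=1)
  v (down): (row=4, col=1) -> (row=5, col=1)
  < (left): (row=5, col=1) -> (row=5, col=0)
  v (down): (row=5, col=0) -> (row=6, col=0)
  ^ (up): (row=6, col=0) -> (row=5, col=0)
  ^ (up): blocked, stay at (row=5, col=0)
  v (down): (row=5, col=0) -> (row=6, col=0)
  < (left): blocked, stay at (row=6, col=0)
Final: (row=6, col=0)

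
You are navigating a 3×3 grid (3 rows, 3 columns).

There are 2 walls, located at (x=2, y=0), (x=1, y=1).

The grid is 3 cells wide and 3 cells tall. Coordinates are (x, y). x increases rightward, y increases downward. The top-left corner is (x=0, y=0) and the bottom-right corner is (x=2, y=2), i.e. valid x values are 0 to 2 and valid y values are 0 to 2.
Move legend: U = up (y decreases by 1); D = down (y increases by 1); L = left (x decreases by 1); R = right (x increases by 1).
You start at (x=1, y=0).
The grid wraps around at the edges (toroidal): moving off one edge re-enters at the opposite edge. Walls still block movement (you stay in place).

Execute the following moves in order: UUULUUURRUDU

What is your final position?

Start: (x=1, y=0)
  U (up): (x=1, y=0) -> (x=1, y=2)
  U (up): blocked, stay at (x=1, y=2)
  U (up): blocked, stay at (x=1, y=2)
  L (left): (x=1, y=2) -> (x=0, y=2)
  U (up): (x=0, y=2) -> (x=0, y=1)
  U (up): (x=0, y=1) -> (x=0, y=0)
  U (up): (x=0, y=0) -> (x=0, y=2)
  R (right): (x=0, y=2) -> (x=1, y=2)
  R (right): (x=1, y=2) -> (x=2, y=2)
  U (up): (x=2, y=2) -> (x=2, y=1)
  D (down): (x=2, y=1) -> (x=2, y=2)
  U (up): (x=2, y=2) -> (x=2, y=1)
Final: (x=2, y=1)

Answer: Final position: (x=2, y=1)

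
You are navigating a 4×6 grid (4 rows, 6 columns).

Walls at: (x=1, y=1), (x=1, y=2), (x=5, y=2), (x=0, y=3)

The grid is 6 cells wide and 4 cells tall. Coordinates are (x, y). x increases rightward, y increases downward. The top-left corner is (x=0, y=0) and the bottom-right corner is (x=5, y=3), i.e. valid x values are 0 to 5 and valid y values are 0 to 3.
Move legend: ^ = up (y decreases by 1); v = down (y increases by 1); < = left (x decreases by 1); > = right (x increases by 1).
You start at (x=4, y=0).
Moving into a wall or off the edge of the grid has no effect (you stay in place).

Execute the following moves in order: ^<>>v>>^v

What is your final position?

Start: (x=4, y=0)
  ^ (up): blocked, stay at (x=4, y=0)
  < (left): (x=4, y=0) -> (x=3, y=0)
  > (right): (x=3, y=0) -> (x=4, y=0)
  > (right): (x=4, y=0) -> (x=5, y=0)
  v (down): (x=5, y=0) -> (x=5, y=1)
  > (right): blocked, stay at (x=5, y=1)
  > (right): blocked, stay at (x=5, y=1)
  ^ (up): (x=5, y=1) -> (x=5, y=0)
  v (down): (x=5, y=0) -> (x=5, y=1)
Final: (x=5, y=1)

Answer: Final position: (x=5, y=1)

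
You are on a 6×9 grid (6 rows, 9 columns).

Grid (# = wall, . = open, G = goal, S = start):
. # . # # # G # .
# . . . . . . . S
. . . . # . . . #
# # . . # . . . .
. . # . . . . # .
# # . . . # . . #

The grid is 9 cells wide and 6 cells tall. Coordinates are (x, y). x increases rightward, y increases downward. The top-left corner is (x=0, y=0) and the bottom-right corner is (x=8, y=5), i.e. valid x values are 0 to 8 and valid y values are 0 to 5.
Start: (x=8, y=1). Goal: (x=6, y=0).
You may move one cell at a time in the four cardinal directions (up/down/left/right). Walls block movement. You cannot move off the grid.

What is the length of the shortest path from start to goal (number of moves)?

BFS from (x=8, y=1) until reaching (x=6, y=0):
  Distance 0: (x=8, y=1)
  Distance 1: (x=8, y=0), (x=7, y=1)
  Distance 2: (x=6, y=1), (x=7, y=2)
  Distance 3: (x=6, y=0), (x=5, y=1), (x=6, y=2), (x=7, y=3)  <- goal reached here
One shortest path (3 moves): (x=8, y=1) -> (x=7, y=1) -> (x=6, y=1) -> (x=6, y=0)

Answer: Shortest path length: 3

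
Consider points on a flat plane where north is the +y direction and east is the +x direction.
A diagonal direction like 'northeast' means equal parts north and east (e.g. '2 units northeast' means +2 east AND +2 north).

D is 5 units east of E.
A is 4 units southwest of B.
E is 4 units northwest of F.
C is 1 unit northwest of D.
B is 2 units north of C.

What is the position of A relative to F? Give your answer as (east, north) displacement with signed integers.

Answer: A is at (east=-4, north=3) relative to F.

Derivation:
Place F at the origin (east=0, north=0).
  E is 4 units northwest of F: delta (east=-4, north=+4); E at (east=-4, north=4).
  D is 5 units east of E: delta (east=+5, north=+0); D at (east=1, north=4).
  C is 1 unit northwest of D: delta (east=-1, north=+1); C at (east=0, north=5).
  B is 2 units north of C: delta (east=+0, north=+2); B at (east=0, north=7).
  A is 4 units southwest of B: delta (east=-4, north=-4); A at (east=-4, north=3).
Therefore A relative to F: (east=-4, north=3).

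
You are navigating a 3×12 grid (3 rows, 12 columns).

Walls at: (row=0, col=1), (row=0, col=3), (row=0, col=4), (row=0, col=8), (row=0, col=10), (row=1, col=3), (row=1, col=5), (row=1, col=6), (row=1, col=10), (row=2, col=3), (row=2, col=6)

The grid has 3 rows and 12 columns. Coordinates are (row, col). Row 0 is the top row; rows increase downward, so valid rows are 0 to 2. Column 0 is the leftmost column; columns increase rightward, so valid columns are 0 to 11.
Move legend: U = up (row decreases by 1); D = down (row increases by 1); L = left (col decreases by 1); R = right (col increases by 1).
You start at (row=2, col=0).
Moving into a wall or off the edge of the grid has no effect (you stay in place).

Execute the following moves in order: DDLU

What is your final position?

Start: (row=2, col=0)
  D (down): blocked, stay at (row=2, col=0)
  D (down): blocked, stay at (row=2, col=0)
  L (left): blocked, stay at (row=2, col=0)
  U (up): (row=2, col=0) -> (row=1, col=0)
Final: (row=1, col=0)

Answer: Final position: (row=1, col=0)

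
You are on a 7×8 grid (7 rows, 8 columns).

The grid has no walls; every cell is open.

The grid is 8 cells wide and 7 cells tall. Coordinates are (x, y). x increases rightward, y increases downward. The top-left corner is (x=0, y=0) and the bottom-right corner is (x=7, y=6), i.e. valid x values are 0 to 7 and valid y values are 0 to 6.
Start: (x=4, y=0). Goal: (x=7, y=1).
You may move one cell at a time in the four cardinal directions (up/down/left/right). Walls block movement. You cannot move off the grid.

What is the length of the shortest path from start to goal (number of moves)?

Answer: Shortest path length: 4

Derivation:
BFS from (x=4, y=0) until reaching (x=7, y=1):
  Distance 0: (x=4, y=0)
  Distance 1: (x=3, y=0), (x=5, y=0), (x=4, y=1)
  Distance 2: (x=2, y=0), (x=6, y=0), (x=3, y=1), (x=5, y=1), (x=4, y=2)
  Distance 3: (x=1, y=0), (x=7, y=0), (x=2, y=1), (x=6, y=1), (x=3, y=2), (x=5, y=2), (x=4, y=3)
  Distance 4: (x=0, y=0), (x=1, y=1), (x=7, y=1), (x=2, y=2), (x=6, y=2), (x=3, y=3), (x=5, y=3), (x=4, y=4)  <- goal reached here
One shortest path (4 moves): (x=4, y=0) -> (x=5, y=0) -> (x=6, y=0) -> (x=7, y=0) -> (x=7, y=1)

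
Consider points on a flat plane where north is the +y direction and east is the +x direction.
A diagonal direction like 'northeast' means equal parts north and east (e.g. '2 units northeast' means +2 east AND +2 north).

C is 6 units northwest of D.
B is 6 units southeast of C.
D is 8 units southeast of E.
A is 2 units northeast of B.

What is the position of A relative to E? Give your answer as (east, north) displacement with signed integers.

Place E at the origin (east=0, north=0).
  D is 8 units southeast of E: delta (east=+8, north=-8); D at (east=8, north=-8).
  C is 6 units northwest of D: delta (east=-6, north=+6); C at (east=2, north=-2).
  B is 6 units southeast of C: delta (east=+6, north=-6); B at (east=8, north=-8).
  A is 2 units northeast of B: delta (east=+2, north=+2); A at (east=10, north=-6).
Therefore A relative to E: (east=10, north=-6).

Answer: A is at (east=10, north=-6) relative to E.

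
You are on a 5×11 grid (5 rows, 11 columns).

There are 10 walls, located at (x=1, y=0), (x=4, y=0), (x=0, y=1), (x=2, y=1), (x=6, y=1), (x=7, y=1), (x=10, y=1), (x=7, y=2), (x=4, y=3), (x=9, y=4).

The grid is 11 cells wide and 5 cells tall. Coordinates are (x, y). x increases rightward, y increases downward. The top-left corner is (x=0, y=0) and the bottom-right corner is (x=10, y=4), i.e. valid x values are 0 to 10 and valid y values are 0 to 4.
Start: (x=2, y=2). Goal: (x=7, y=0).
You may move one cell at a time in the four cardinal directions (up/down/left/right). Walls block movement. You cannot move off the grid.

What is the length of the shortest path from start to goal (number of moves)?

BFS from (x=2, y=2) until reaching (x=7, y=0):
  Distance 0: (x=2, y=2)
  Distance 1: (x=1, y=2), (x=3, y=2), (x=2, y=3)
  Distance 2: (x=1, y=1), (x=3, y=1), (x=0, y=2), (x=4, y=2), (x=1, y=3), (x=3, y=3), (x=2, y=4)
  Distance 3: (x=3, y=0), (x=4, y=1), (x=5, y=2), (x=0, y=3), (x=1, y=4), (x=3, y=4)
  Distance 4: (x=2, y=0), (x=5, y=1), (x=6, y=2), (x=5, y=3), (x=0, y=4), (x=4, y=4)
  Distance 5: (x=5, y=0), (x=6, y=3), (x=5, y=4)
  Distance 6: (x=6, y=0), (x=7, y=3), (x=6, y=4)
  Distance 7: (x=7, y=0), (x=8, y=3), (x=7, y=4)  <- goal reached here
One shortest path (7 moves): (x=2, y=2) -> (x=3, y=2) -> (x=4, y=2) -> (x=5, y=2) -> (x=5, y=1) -> (x=5, y=0) -> (x=6, y=0) -> (x=7, y=0)

Answer: Shortest path length: 7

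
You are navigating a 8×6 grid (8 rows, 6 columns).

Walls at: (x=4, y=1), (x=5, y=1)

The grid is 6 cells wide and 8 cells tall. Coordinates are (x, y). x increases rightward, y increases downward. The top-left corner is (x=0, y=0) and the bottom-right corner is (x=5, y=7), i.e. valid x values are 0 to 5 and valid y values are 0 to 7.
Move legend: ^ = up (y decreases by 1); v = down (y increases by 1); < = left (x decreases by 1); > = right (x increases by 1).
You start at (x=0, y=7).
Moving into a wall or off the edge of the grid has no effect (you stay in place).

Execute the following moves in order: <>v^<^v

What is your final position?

Start: (x=0, y=7)
  < (left): blocked, stay at (x=0, y=7)
  > (right): (x=0, y=7) -> (x=1, y=7)
  v (down): blocked, stay at (x=1, y=7)
  ^ (up): (x=1, y=7) -> (x=1, y=6)
  < (left): (x=1, y=6) -> (x=0, y=6)
  ^ (up): (x=0, y=6) -> (x=0, y=5)
  v (down): (x=0, y=5) -> (x=0, y=6)
Final: (x=0, y=6)

Answer: Final position: (x=0, y=6)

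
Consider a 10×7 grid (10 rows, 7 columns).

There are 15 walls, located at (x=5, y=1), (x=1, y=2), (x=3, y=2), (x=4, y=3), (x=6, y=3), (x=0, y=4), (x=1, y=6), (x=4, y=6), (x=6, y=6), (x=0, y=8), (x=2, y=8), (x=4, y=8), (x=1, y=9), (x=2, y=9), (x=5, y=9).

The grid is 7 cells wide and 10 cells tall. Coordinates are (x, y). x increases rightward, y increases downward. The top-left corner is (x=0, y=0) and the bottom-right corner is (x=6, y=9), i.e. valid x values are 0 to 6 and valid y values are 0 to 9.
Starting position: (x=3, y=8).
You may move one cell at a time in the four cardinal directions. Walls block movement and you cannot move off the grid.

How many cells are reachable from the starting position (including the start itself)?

Answer: Reachable cells: 54

Derivation:
BFS flood-fill from (x=3, y=8):
  Distance 0: (x=3, y=8)
  Distance 1: (x=3, y=7), (x=3, y=9)
  Distance 2: (x=3, y=6), (x=2, y=7), (x=4, y=7), (x=4, y=9)
  Distance 3: (x=3, y=5), (x=2, y=6), (x=1, y=7), (x=5, y=7)
  Distance 4: (x=3, y=4), (x=2, y=5), (x=4, y=5), (x=5, y=6), (x=0, y=7), (x=6, y=7), (x=1, y=8), (x=5, y=8)
  Distance 5: (x=3, y=3), (x=2, y=4), (x=4, y=4), (x=1, y=5), (x=5, y=5), (x=0, y=6), (x=6, y=8)
  Distance 6: (x=2, y=3), (x=1, y=4), (x=5, y=4), (x=0, y=5), (x=6, y=5), (x=6, y=9)
  Distance 7: (x=2, y=2), (x=1, y=3), (x=5, y=3), (x=6, y=4)
  Distance 8: (x=2, y=1), (x=5, y=2), (x=0, y=3)
  Distance 9: (x=2, y=0), (x=1, y=1), (x=3, y=1), (x=0, y=2), (x=4, y=2), (x=6, y=2)
  Distance 10: (x=1, y=0), (x=3, y=0), (x=0, y=1), (x=4, y=1), (x=6, y=1)
  Distance 11: (x=0, y=0), (x=4, y=0), (x=6, y=0)
  Distance 12: (x=5, y=0)
Total reachable: 54 (grid has 55 open cells total)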